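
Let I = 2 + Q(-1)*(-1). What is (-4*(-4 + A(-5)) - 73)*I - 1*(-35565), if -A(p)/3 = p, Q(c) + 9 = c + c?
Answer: 34044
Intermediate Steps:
Q(c) = -9 + 2*c (Q(c) = -9 + (c + c) = -9 + 2*c)
A(p) = -3*p
I = 13 (I = 2 + (-9 + 2*(-1))*(-1) = 2 + (-9 - 2)*(-1) = 2 - 11*(-1) = 2 + 11 = 13)
(-4*(-4 + A(-5)) - 73)*I - 1*(-35565) = (-4*(-4 - 3*(-5)) - 73)*13 - 1*(-35565) = (-4*(-4 + 15) - 73)*13 + 35565 = (-4*11 - 73)*13 + 35565 = (-44 - 73)*13 + 35565 = -117*13 + 35565 = -1521 + 35565 = 34044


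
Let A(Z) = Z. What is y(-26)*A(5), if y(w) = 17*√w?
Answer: 85*I*√26 ≈ 433.42*I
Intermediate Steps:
y(-26)*A(5) = (17*√(-26))*5 = (17*(I*√26))*5 = (17*I*√26)*5 = 85*I*√26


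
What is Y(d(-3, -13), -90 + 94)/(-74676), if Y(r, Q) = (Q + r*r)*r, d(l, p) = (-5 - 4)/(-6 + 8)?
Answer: 291/199136 ≈ 0.0014613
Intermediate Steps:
d(l, p) = -9/2
Y(r, Q) = r*(Q + r²) (Y(r, Q) = (Q + r²)*r = r*(Q + r²))
Y(d(-3, -13), -90 + 94)/(-74676) = -9*((-90 + 94) + (-9/2)²)/2/(-74676) = -9*(4 + 81/4)/2*(-1/74676) = -9/2*97/4*(-1/74676) = -873/8*(-1/74676) = 291/199136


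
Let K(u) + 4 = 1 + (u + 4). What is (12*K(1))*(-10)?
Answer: -240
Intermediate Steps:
K(u) = 1 + u (K(u) = -4 + (1 + (u + 4)) = -4 + (1 + (4 + u)) = -4 + (5 + u) = 1 + u)
(12*K(1))*(-10) = (12*(1 + 1))*(-10) = (12*2)*(-10) = 24*(-10) = -240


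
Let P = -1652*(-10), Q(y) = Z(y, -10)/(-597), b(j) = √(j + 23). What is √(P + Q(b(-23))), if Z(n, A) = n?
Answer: 2*√4130 ≈ 128.53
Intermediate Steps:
b(j) = √(23 + j)
Q(y) = -y/597 (Q(y) = y/(-597) = y*(-1/597) = -y/597)
P = 16520
√(P + Q(b(-23))) = √(16520 - √(23 - 23)/597) = √(16520 - √0/597) = √(16520 - 1/597*0) = √(16520 + 0) = √16520 = 2*√4130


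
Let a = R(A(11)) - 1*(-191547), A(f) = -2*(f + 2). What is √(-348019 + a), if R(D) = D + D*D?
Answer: I*√155822 ≈ 394.74*I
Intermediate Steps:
A(f) = -4 - 2*f (A(f) = -2*(2 + f) = -4 - 2*f)
R(D) = D + D²
a = 192197 (a = (-4 - 2*11)*(1 + (-4 - 2*11)) - 1*(-191547) = (-4 - 22)*(1 + (-4 - 22)) + 191547 = -26*(1 - 26) + 191547 = -26*(-25) + 191547 = 650 + 191547 = 192197)
√(-348019 + a) = √(-348019 + 192197) = √(-155822) = I*√155822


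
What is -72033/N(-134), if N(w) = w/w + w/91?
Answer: 6555003/43 ≈ 1.5244e+5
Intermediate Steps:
N(w) = 1 + w/91 (N(w) = 1 + w*(1/91) = 1 + w/91)
-72033/N(-134) = -72033/(1 + (1/91)*(-134)) = -72033/(1 - 134/91) = -72033/(-43/91) = -72033*(-91/43) = 6555003/43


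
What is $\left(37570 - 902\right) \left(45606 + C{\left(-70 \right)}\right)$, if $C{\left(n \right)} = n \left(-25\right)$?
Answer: $1736449808$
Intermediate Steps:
$C{\left(n \right)} = - 25 n$
$\left(37570 - 902\right) \left(45606 + C{\left(-70 \right)}\right) = \left(37570 - 902\right) \left(45606 - -1750\right) = 36668 \left(45606 + 1750\right) = 36668 \cdot 47356 = 1736449808$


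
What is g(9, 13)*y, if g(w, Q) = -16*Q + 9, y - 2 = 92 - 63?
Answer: -6169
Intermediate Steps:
y = 31 (y = 2 + (92 - 63) = 2 + 29 = 31)
g(w, Q) = 9 - 16*Q
g(9, 13)*y = (9 - 16*13)*31 = (9 - 208)*31 = -199*31 = -6169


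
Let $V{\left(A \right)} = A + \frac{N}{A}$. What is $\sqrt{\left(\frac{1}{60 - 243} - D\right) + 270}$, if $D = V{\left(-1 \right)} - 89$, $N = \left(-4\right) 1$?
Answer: $\frac{\sqrt{11921901}}{183} \approx 18.868$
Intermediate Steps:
$N = -4$
$V{\left(A \right)} = A - \frac{4}{A}$
$D = -86$ ($D = \left(-1 - \frac{4}{-1}\right) - 89 = \left(-1 - -4\right) - 89 = \left(-1 + 4\right) - 89 = 3 - 89 = -86$)
$\sqrt{\left(\frac{1}{60 - 243} - D\right) + 270} = \sqrt{\left(\frac{1}{60 - 243} - -86\right) + 270} = \sqrt{\left(\frac{1}{-183} + 86\right) + 270} = \sqrt{\left(- \frac{1}{183} + 86\right) + 270} = \sqrt{\frac{15737}{183} + 270} = \sqrt{\frac{65147}{183}} = \frac{\sqrt{11921901}}{183}$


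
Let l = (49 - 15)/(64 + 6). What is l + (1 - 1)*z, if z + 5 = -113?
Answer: 17/35 ≈ 0.48571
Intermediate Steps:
z = -118 (z = -5 - 113 = -118)
l = 17/35 (l = 34/70 = 34*(1/70) = 17/35 ≈ 0.48571)
l + (1 - 1)*z = 17/35 + (1 - 1)*(-118) = 17/35 + 0*(-118) = 17/35 + 0 = 17/35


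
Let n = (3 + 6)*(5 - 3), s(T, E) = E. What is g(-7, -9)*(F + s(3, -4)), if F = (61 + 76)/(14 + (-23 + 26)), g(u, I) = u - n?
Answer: -1725/17 ≈ -101.47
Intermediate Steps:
n = 18 (n = 9*2 = 18)
g(u, I) = -18 + u (g(u, I) = u - 1*18 = u - 18 = -18 + u)
F = 137/17 (F = 137/(14 + 3) = 137/17 ≈ 8.0588)
g(-7, -9)*(F + s(3, -4)) = (-18 - 7)*(137/17 - 4) = -25*69/17 = -1725/17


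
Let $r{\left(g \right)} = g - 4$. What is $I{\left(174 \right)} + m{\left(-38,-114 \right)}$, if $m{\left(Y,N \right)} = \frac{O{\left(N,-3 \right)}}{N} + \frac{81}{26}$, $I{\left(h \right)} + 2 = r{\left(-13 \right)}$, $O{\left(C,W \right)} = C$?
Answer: $- \frac{387}{26} \approx -14.885$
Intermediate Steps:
$r{\left(g \right)} = -4 + g$ ($r{\left(g \right)} = g - 4 = -4 + g$)
$I{\left(h \right)} = -19$ ($I{\left(h \right)} = -2 - 17 = -19$)
$m{\left(Y,N \right)} = \frac{107}{26}$ ($m{\left(Y,N \right)} = \frac{N}{N} + \frac{81}{26} = 1 + 81 \cdot \frac{1}{26} = 1 + \frac{81}{26} = \frac{107}{26}$)
$I{\left(174 \right)} + m{\left(-38,-114 \right)} = -19 + \frac{107}{26} = - \frac{387}{26}$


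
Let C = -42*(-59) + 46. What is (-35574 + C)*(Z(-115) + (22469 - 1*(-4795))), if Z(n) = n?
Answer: -897274450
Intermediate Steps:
C = 2524 (C = 2478 + 46 = 2524)
(-35574 + C)*(Z(-115) + (22469 - 1*(-4795))) = (-35574 + 2524)*(-115 + (22469 - 1*(-4795))) = -33050*(-115 + (22469 + 4795)) = -33050*(-115 + 27264) = -33050*27149 = -897274450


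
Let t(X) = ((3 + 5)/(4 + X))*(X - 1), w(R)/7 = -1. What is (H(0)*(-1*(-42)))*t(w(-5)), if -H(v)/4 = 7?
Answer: -25088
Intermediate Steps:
w(R) = -7 (w(R) = 7*(-1) = -7)
H(v) = -28 (H(v) = -4*7 = -28)
t(X) = 8*(-1 + X)/(4 + X) (t(X) = (8/(4 + X))*(-1 + X) = 8*(-1 + X)/(4 + X))
(H(0)*(-1*(-42)))*t(w(-5)) = (-(-28)*(-42))*(8*(-1 - 7)/(4 - 7)) = (-28*42)*(8*(-8)/(-3)) = -9408*(-1)*(-8)/3 = -1176*64/3 = -25088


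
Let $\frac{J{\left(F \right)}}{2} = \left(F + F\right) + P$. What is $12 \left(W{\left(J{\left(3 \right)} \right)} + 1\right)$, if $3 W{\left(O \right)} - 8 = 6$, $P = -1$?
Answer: $68$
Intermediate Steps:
$J{\left(F \right)} = -2 + 4 F$ ($J{\left(F \right)} = 2 \left(\left(F + F\right) - 1\right) = 2 \left(2 F - 1\right) = 2 \left(-1 + 2 F\right) = -2 + 4 F$)
$W{\left(O \right)} = \frac{14}{3}$ ($W{\left(O \right)} = \frac{8}{3} + \frac{1}{3} \cdot 6 = \frac{8}{3} + 2 = \frac{14}{3}$)
$12 \left(W{\left(J{\left(3 \right)} \right)} + 1\right) = 12 \left(\frac{14}{3} + 1\right) = 12 \cdot \frac{17}{3} = 68$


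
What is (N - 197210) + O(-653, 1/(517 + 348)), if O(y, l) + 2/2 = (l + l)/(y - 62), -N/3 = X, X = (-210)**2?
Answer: -203794315727/618475 ≈ -3.2951e+5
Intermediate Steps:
X = 44100
N = -132300 (N = -3*44100 = -132300)
O(y, l) = -1 + 2*l/(-62 + y) (O(y, l) = -1 + (l + l)/(y - 62) = -1 + (2*l)/(-62 + y) = -1 + 2*l/(-62 + y))
(N - 197210) + O(-653, 1/(517 + 348)) = (-132300 - 197210) + (62 - 1*(-653) + 2/(517 + 348))/(-62 - 653) = -329510 + (62 + 653 + 2/865)/(-715) = -329510 - (62 + 653 + 2*(1/865))/715 = -329510 - (62 + 653 + 2/865)/715 = -329510 - 1/715*618477/865 = -329510 - 618477/618475 = -203794315727/618475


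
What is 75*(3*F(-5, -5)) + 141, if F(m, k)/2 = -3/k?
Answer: 411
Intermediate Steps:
F(m, k) = -6/k (F(m, k) = 2*(-3/k) = -6/k)
75*(3*F(-5, -5)) + 141 = 75*(3*(-6/(-5))) + 141 = 75*(3*(-6*(-1/5))) + 141 = 75*(3*(6/5)) + 141 = 75*(18/5) + 141 = 270 + 141 = 411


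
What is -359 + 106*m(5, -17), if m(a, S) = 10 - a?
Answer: 171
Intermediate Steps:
-359 + 106*m(5, -17) = -359 + 106*(10 - 1*5) = -359 + 106*(10 - 5) = -359 + 106*5 = -359 + 530 = 171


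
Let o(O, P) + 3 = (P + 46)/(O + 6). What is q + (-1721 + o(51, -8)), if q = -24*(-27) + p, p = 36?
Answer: -3118/3 ≈ -1039.3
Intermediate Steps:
o(O, P) = -3 + (46 + P)/(6 + O) (o(O, P) = -3 + (P + 46)/(O + 6) = -3 + (46 + P)/(6 + O))
q = 684 (q = -24*(-27) + 36 = 648 + 36 = 684)
q + (-1721 + o(51, -8)) = 684 + (-1721 + (28 - 8 - 3*51)/(6 + 51)) = 684 + (-1721 + (28 - 8 - 153)/57) = 684 + (-1721 + (1/57)*(-133)) = 684 + (-1721 - 7/3) = 684 - 5170/3 = -3118/3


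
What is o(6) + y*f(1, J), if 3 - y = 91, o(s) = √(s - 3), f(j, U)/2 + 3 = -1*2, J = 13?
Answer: 880 + √3 ≈ 881.73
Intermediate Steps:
f(j, U) = -10 (f(j, U) = -6 + 2*(-1*2) = -6 + 2*(-2) = -6 - 4 = -10)
o(s) = √(-3 + s)
y = -88 (y = 3 - 1*91 = 3 - 91 = -88)
o(6) + y*f(1, J) = √(-3 + 6) - 88*(-10) = √3 + 880 = 880 + √3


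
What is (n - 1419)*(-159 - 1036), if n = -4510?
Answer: 7085155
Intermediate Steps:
(n - 1419)*(-159 - 1036) = (-4510 - 1419)*(-159 - 1036) = -5929*(-1195) = 7085155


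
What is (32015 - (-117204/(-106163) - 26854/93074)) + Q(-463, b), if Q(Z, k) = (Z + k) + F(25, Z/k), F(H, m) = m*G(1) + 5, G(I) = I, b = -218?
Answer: 33754472442956369/1077030641758 ≈ 31340.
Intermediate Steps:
F(H, m) = 5 + m (F(H, m) = m*1 + 5 = m + 5 = 5 + m)
Q(Z, k) = 5 + Z + k + Z/k (Q(Z, k) = (Z + k) + (5 + Z/k) = 5 + Z + k + Z/k)
(32015 - (-117204/(-106163) - 26854/93074)) + Q(-463, b) = (32015 - (-117204/(-106163) - 26854/93074)) + (5 - 463 - 218 - 463/(-218)) = (32015 - (-117204*(-1/106163) - 26854*1/93074)) + (5 - 463 - 218 - 463*(-1/218)) = (32015 - (117204/106163 - 13427/46537)) + (5 - 463 - 218 + 463/218) = (32015 - 1*4028871947/4940507531) - 146905/218 = (32015 - 4028871947/4940507531) - 146905/218 = 158166319733018/4940507531 - 146905/218 = 33754472442956369/1077030641758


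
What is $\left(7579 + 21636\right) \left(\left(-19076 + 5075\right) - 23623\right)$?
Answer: $-1099185160$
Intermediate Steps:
$\left(7579 + 21636\right) \left(\left(-19076 + 5075\right) - 23623\right) = 29215 \left(-14001 - 23623\right) = 29215 \left(-37624\right) = -1099185160$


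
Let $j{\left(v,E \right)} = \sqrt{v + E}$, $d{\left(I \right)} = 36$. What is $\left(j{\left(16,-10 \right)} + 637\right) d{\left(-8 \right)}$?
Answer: $22932 + 36 \sqrt{6} \approx 23020.0$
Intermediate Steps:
$j{\left(v,E \right)} = \sqrt{E + v}$
$\left(j{\left(16,-10 \right)} + 637\right) d{\left(-8 \right)} = \left(\sqrt{-10 + 16} + 637\right) 36 = \left(\sqrt{6} + 637\right) 36 = \left(637 + \sqrt{6}\right) 36 = 22932 + 36 \sqrt{6}$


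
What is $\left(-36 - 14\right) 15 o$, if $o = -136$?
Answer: $102000$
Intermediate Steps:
$\left(-36 - 14\right) 15 o = \left(-36 - 14\right) 15 \left(-136\right) = \left(-50\right) 15 \left(-136\right) = \left(-750\right) \left(-136\right) = 102000$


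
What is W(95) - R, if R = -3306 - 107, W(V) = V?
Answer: 3508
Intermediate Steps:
R = -3413
W(95) - R = 95 - 1*(-3413) = 95 + 3413 = 3508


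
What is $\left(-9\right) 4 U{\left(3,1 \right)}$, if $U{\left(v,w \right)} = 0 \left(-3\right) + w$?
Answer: $-36$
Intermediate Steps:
$U{\left(v,w \right)} = w$ ($U{\left(v,w \right)} = 0 + w = w$)
$\left(-9\right) 4 U{\left(3,1 \right)} = \left(-9\right) 4 \cdot 1 = \left(-36\right) 1 = -36$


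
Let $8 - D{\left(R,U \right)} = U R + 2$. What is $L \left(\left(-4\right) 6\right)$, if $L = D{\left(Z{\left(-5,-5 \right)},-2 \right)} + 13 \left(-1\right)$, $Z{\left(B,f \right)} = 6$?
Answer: $-120$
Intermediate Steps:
$D{\left(R,U \right)} = 6 - R U$ ($D{\left(R,U \right)} = 8 - \left(U R + 2\right) = 8 - \left(R U + 2\right) = 8 - \left(2 + R U\right) = 6 - R U$)
$L = 5$ ($L = \left(6 - 6 \left(-2\right)\right) + 13 \left(-1\right) = \left(6 + 12\right) - 13 = 18 - 13 = 5$)
$L \left(\left(-4\right) 6\right) = 5 \left(\left(-4\right) 6\right) = 5 \left(-24\right) = -120$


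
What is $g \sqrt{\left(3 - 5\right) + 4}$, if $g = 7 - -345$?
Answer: $352 \sqrt{2} \approx 497.8$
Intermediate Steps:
$g = 352$ ($g = 7 + 345 = 352$)
$g \sqrt{\left(3 - 5\right) + 4} = 352 \sqrt{\left(3 - 5\right) + 4} = 352 \sqrt{-2 + 4} = 352 \sqrt{2}$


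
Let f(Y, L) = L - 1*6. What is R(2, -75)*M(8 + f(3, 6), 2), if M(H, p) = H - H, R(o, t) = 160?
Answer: 0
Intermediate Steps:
f(Y, L) = -6 + L (f(Y, L) = L - 6 = -6 + L)
M(H, p) = 0
R(2, -75)*M(8 + f(3, 6), 2) = 160*0 = 0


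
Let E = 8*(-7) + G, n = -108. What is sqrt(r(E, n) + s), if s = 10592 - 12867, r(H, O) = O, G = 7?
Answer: I*sqrt(2383) ≈ 48.816*I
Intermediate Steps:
E = -49 (E = 8*(-7) + 7 = -56 + 7 = -49)
s = -2275
sqrt(r(E, n) + s) = sqrt(-108 - 2275) = sqrt(-2383) = I*sqrt(2383)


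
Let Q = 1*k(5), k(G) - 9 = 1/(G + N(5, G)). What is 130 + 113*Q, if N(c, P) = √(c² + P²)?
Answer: 5622/5 + 113*√2/5 ≈ 1156.4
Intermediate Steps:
N(c, P) = √(P² + c²)
k(G) = 9 + 1/(G + √(25 + G²)) (k(G) = 9 + 1/(G + √(G² + 5²)) = 9 + 1/(G + √(G² + 25)) = 9 + 1/(G + √(25 + G²)))
Q = (46 + 45*√2)/(5 + 5*√2) (Q = 1*((1 + 9*5 + 9*√(25 + 5²))/(5 + √(25 + 5²))) = 1*((1 + 45 + 9*√(25 + 25))/(5 + √(25 + 25))) = 1*((1 + 45 + 9*√50)/(5 + √50)) = 1*((1 + 45 + 9*(5*√2))/(5 + 5*√2)) = 1*((1 + 45 + 45*√2)/(5 + 5*√2)) = 1*((46 + 45*√2)/(5 + 5*√2)) = (46 + 45*√2)/(5 + 5*√2) ≈ 9.0828)
130 + 113*Q = 130 + 113*(44/5 + √2/5) = 130 + (4972/5 + 113*√2/5) = 5622/5 + 113*√2/5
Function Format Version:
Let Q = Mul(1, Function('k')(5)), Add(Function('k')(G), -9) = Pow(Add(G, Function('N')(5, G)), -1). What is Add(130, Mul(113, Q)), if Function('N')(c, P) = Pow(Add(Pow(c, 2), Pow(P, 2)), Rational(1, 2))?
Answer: Add(Rational(5622, 5), Mul(Rational(113, 5), Pow(2, Rational(1, 2)))) ≈ 1156.4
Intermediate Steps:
Function('N')(c, P) = Pow(Add(Pow(P, 2), Pow(c, 2)), Rational(1, 2))
Function('k')(G) = Add(9, Pow(Add(G, Pow(Add(25, Pow(G, 2)), Rational(1, 2))), -1)) (Function('k')(G) = Add(9, Pow(Add(G, Pow(Add(Pow(G, 2), Pow(5, 2)), Rational(1, 2))), -1)) = Add(9, Pow(Add(G, Pow(Add(Pow(G, 2), 25), Rational(1, 2))), -1)) = Add(9, Pow(Add(G, Pow(Add(25, Pow(G, 2)), Rational(1, 2))), -1)))
Q = Mul(Pow(Add(5, Mul(5, Pow(2, Rational(1, 2)))), -1), Add(46, Mul(45, Pow(2, Rational(1, 2))))) (Q = Mul(1, Mul(Pow(Add(5, Pow(Add(25, Pow(5, 2)), Rational(1, 2))), -1), Add(1, Mul(9, 5), Mul(9, Pow(Add(25, Pow(5, 2)), Rational(1, 2)))))) = Mul(1, Mul(Pow(Add(5, Pow(Add(25, 25), Rational(1, 2))), -1), Add(1, 45, Mul(9, Pow(Add(25, 25), Rational(1, 2)))))) = Mul(1, Mul(Pow(Add(5, Pow(50, Rational(1, 2))), -1), Add(1, 45, Mul(9, Pow(50, Rational(1, 2)))))) = Mul(1, Mul(Pow(Add(5, Mul(5, Pow(2, Rational(1, 2)))), -1), Add(1, 45, Mul(9, Mul(5, Pow(2, Rational(1, 2))))))) = Mul(1, Mul(Pow(Add(5, Mul(5, Pow(2, Rational(1, 2)))), -1), Add(1, 45, Mul(45, Pow(2, Rational(1, 2)))))) = Mul(1, Mul(Pow(Add(5, Mul(5, Pow(2, Rational(1, 2)))), -1), Add(46, Mul(45, Pow(2, Rational(1, 2)))))) = Mul(Pow(Add(5, Mul(5, Pow(2, Rational(1, 2)))), -1), Add(46, Mul(45, Pow(2, Rational(1, 2))))) ≈ 9.0828)
Add(130, Mul(113, Q)) = Add(130, Mul(113, Add(Rational(44, 5), Mul(Rational(1, 5), Pow(2, Rational(1, 2)))))) = Add(130, Add(Rational(4972, 5), Mul(Rational(113, 5), Pow(2, Rational(1, 2))))) = Add(Rational(5622, 5), Mul(Rational(113, 5), Pow(2, Rational(1, 2))))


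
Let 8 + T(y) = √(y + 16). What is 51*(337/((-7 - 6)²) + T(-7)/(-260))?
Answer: 69411/676 ≈ 102.68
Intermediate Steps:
T(y) = -8 + √(16 + y) (T(y) = -8 + √(y + 16) = -8 + √(16 + y))
51*(337/((-7 - 6)²) + T(-7)/(-260)) = 51*(337/((-7 - 6)²) + (-8 + √(16 - 7))/(-260)) = 51*(337/((-13)²) + (-8 + √9)*(-1/260)) = 51*(337/169 + (-8 + 3)*(-1/260)) = 51*(337*(1/169) - 5*(-1/260)) = 51*(337/169 + 1/52) = 51*(1361/676) = 69411/676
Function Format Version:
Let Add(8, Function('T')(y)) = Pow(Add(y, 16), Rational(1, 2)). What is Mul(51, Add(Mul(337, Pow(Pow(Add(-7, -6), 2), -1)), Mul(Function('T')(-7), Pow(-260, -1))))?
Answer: Rational(69411, 676) ≈ 102.68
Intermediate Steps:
Function('T')(y) = Add(-8, Pow(Add(16, y), Rational(1, 2))) (Function('T')(y) = Add(-8, Pow(Add(y, 16), Rational(1, 2))) = Add(-8, Pow(Add(16, y), Rational(1, 2))))
Mul(51, Add(Mul(337, Pow(Pow(Add(-7, -6), 2), -1)), Mul(Function('T')(-7), Pow(-260, -1)))) = Mul(51, Add(Mul(337, Pow(Pow(Add(-7, -6), 2), -1)), Mul(Add(-8, Pow(Add(16, -7), Rational(1, 2))), Pow(-260, -1)))) = Mul(51, Add(Mul(337, Pow(Pow(-13, 2), -1)), Mul(Add(-8, Pow(9, Rational(1, 2))), Rational(-1, 260)))) = Mul(51, Add(Mul(337, Pow(169, -1)), Mul(Add(-8, 3), Rational(-1, 260)))) = Mul(51, Add(Mul(337, Rational(1, 169)), Mul(-5, Rational(-1, 260)))) = Mul(51, Add(Rational(337, 169), Rational(1, 52))) = Mul(51, Rational(1361, 676)) = Rational(69411, 676)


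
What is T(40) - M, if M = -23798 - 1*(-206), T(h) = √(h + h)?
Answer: 23592 + 4*√5 ≈ 23601.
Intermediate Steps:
T(h) = √2*√h (T(h) = √(2*h) = √2*√h)
M = -23592 (M = -23798 + 206 = -23592)
T(40) - M = √2*√40 - 1*(-23592) = √2*(2*√10) + 23592 = 4*√5 + 23592 = 23592 + 4*√5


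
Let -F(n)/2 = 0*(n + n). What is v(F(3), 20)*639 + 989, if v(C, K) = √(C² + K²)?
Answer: 13769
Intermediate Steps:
F(n) = 0 (F(n) = -0*(n + n) = -0*2*n = -2*0 = 0)
v(F(3), 20)*639 + 989 = √(0² + 20²)*639 + 989 = √(0 + 400)*639 + 989 = √400*639 + 989 = 20*639 + 989 = 12780 + 989 = 13769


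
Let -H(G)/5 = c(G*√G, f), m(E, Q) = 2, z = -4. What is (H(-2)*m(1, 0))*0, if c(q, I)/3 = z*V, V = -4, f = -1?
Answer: 0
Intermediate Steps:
c(q, I) = 48 (c(q, I) = 3*(-4*(-4)) = 3*16 = 48)
H(G) = -240 (H(G) = -5*48 = -240)
(H(-2)*m(1, 0))*0 = -240*2*0 = -480*0 = 0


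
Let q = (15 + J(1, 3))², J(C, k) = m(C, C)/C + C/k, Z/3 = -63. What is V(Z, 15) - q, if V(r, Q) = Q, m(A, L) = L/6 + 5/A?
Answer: -1621/4 ≈ -405.25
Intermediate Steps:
Z = -189 (Z = 3*(-63) = -189)
m(A, L) = 5/A + L/6 (m(A, L) = L*(⅙) + 5/A = L/6 + 5/A = 5/A + L/6)
J(C, k) = C/k + (5/C + C/6)/C (J(C, k) = (5/C + C/6)/C + C/k = C/k + (5/C + C/6)/C)
q = 1681/4 (q = (15 + (⅙ + 5/1² + 1/3))² = (15 + (⅙ + 5*1 + 1*(⅓)))² = (15 + (⅙ + 5 + ⅓))² = (15 + 11/2)² = (41/2)² = 1681/4 ≈ 420.25)
V(Z, 15) - q = 15 - 1*1681/4 = 15 - 1681/4 = -1621/4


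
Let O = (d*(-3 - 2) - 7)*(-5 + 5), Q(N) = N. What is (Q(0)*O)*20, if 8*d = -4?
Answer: 0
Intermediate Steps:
d = -1/2 (d = (1/8)*(-4) = -1/2 ≈ -0.50000)
O = 0 (O = (-(-3 - 2)/2 - 7)*(-5 + 5) = (-1/2*(-5) - 7)*0 = (5/2 - 7)*0 = -9/2*0 = 0)
(Q(0)*O)*20 = (0*0)*20 = 0*20 = 0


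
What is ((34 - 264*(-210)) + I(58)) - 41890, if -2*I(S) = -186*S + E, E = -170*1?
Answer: 19063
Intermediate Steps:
E = -170
I(S) = 85 + 93*S (I(S) = -(-186*S - 170)/2 = -(-170 - 186*S)/2 = 85 + 93*S)
((34 - 264*(-210)) + I(58)) - 41890 = ((34 - 264*(-210)) + (85 + 93*58)) - 41890 = ((34 + 55440) + (85 + 5394)) - 41890 = (55474 + 5479) - 41890 = 60953 - 41890 = 19063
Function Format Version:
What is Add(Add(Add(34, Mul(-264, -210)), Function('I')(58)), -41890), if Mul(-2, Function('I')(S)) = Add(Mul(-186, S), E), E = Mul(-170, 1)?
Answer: 19063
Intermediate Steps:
E = -170
Function('I')(S) = Add(85, Mul(93, S)) (Function('I')(S) = Mul(Rational(-1, 2), Add(Mul(-186, S), -170)) = Mul(Rational(-1, 2), Add(-170, Mul(-186, S))) = Add(85, Mul(93, S)))
Add(Add(Add(34, Mul(-264, -210)), Function('I')(58)), -41890) = Add(Add(Add(34, Mul(-264, -210)), Add(85, Mul(93, 58))), -41890) = Add(Add(Add(34, 55440), Add(85, 5394)), -41890) = Add(Add(55474, 5479), -41890) = Add(60953, -41890) = 19063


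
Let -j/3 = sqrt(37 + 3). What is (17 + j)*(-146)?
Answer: -2482 + 876*sqrt(10) ≈ 288.16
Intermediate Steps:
j = -6*sqrt(10) (j = -3*sqrt(37 + 3) = -6*sqrt(10) ≈ -18.974)
(17 + j)*(-146) = (17 - 6*sqrt(10))*(-146) = -2482 + 876*sqrt(10)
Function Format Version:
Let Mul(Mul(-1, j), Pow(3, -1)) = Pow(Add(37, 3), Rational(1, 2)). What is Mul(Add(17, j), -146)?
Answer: Add(-2482, Mul(876, Pow(10, Rational(1, 2)))) ≈ 288.16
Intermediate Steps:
j = Mul(-6, Pow(10, Rational(1, 2))) (j = Mul(-3, Pow(Add(37, 3), Rational(1, 2))) = Mul(-3, Pow(40, Rational(1, 2))) = Mul(-3, Mul(2, Pow(10, Rational(1, 2)))) = Mul(-6, Pow(10, Rational(1, 2))) ≈ -18.974)
Mul(Add(17, j), -146) = Mul(Add(17, Mul(-6, Pow(10, Rational(1, 2)))), -146) = Add(-2482, Mul(876, Pow(10, Rational(1, 2))))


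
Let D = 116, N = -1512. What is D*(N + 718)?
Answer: -92104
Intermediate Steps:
D*(N + 718) = 116*(-1512 + 718) = 116*(-794) = -92104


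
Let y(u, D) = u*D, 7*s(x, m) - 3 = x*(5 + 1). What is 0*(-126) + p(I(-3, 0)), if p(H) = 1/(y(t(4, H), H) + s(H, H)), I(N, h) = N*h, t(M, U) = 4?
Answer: 7/3 ≈ 2.3333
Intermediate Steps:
s(x, m) = 3/7 + 6*x/7 (s(x, m) = 3/7 + (x*(5 + 1))/7 = 3/7 + (x*6)/7 = 3/7 + (6*x)/7 = 3/7 + 6*x/7)
y(u, D) = D*u
p(H) = 1/(3/7 + 34*H/7) (p(H) = 1/(H*4 + (3/7 + 6*H/7)) = 1/(4*H + (3/7 + 6*H/7)) = 1/(3/7 + 34*H/7))
0*(-126) + p(I(-3, 0)) = 0*(-126) + 7/(3 + 34*(-3*0)) = 0 + 7/(3 + 34*0) = 0 + 7/(3 + 0) = 0 + 7/3 = 7/3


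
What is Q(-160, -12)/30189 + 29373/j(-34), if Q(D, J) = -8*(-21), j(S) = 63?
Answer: 98528009/211323 ≈ 466.24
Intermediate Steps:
Q(D, J) = 168
Q(-160, -12)/30189 + 29373/j(-34) = 168/30189 + 29373/63 = 168*(1/30189) + 29373*(1/63) = 56/10063 + 9791/21 = 98528009/211323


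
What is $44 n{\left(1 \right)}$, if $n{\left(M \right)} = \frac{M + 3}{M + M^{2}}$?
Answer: $88$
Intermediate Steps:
$n{\left(M \right)} = \frac{3 + M}{M + M^{2}}$
$44 n{\left(1 \right)} = 44 \frac{3 + 1}{1 \left(1 + 1\right)} = 44 \cdot 1 \cdot \frac{1}{2} \cdot 4 = 44 \cdot 2 = 88$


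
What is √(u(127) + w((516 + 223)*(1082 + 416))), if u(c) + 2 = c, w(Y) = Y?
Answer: √1107147 ≈ 1052.2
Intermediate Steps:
u(c) = -2 + c
√(u(127) + w((516 + 223)*(1082 + 416))) = √((-2 + 127) + (516 + 223)*(1082 + 416)) = √(125 + 739*1498) = √(125 + 1107022) = √1107147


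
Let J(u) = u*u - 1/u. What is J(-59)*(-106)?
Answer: -21770280/59 ≈ -3.6899e+5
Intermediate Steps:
J(u) = u**2 - 1/u
J(-59)*(-106) = ((-1 + (-59)**3)/(-59))*(-106) = -(-1 - 205379)/59*(-106) = -1/59*(-205380)*(-106) = (205380/59)*(-106) = -21770280/59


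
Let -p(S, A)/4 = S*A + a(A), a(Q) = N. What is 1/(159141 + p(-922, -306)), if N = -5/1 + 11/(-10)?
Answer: -5/4846813 ≈ -1.0316e-6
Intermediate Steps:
N = -61/10 (N = -5*1 + 11*(-⅒) = -5 - 11/10 = -61/10 ≈ -6.1000)
a(Q) = -61/10
p(S, A) = 122/5 - 4*A*S (p(S, A) = -4*(S*A - 61/10) = -4*(A*S - 61/10) = -4*(-61/10 + A*S) = 122/5 - 4*A*S)
1/(159141 + p(-922, -306)) = 1/(159141 + (122/5 - 4*(-306)*(-922))) = 1/(159141 + (122/5 - 1128528)) = 1/(159141 - 5642518/5) = 1/(-4846813/5) = -5/4846813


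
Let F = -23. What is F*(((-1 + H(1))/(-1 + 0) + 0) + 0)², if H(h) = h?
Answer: 0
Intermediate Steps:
F*(((-1 + H(1))/(-1 + 0) + 0) + 0)² = -23*(((-1 + 1)/(-1 + 0) + 0) + 0)² = -23*((0/(-1) + 0) + 0)² = -23*((0*(-1) + 0) + 0)² = -23*((0 + 0) + 0)² = -23*(0 + 0)² = -23*0² = -23*0 = 0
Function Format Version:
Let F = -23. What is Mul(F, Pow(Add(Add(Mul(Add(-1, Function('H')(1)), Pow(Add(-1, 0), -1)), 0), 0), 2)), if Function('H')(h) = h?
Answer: 0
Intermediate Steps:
Mul(F, Pow(Add(Add(Mul(Add(-1, Function('H')(1)), Pow(Add(-1, 0), -1)), 0), 0), 2)) = Mul(-23, Pow(Add(Add(Mul(Add(-1, 1), Pow(Add(-1, 0), -1)), 0), 0), 2)) = Mul(-23, Pow(Add(Add(Mul(0, Pow(-1, -1)), 0), 0), 2)) = Mul(-23, Pow(Add(Add(Mul(0, -1), 0), 0), 2)) = Mul(-23, Pow(Add(Add(0, 0), 0), 2)) = Mul(-23, Pow(Add(0, 0), 2)) = Mul(-23, Pow(0, 2)) = Mul(-23, 0) = 0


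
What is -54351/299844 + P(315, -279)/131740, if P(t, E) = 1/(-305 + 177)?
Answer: -25458499849/140449594880 ≈ -0.18126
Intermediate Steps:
P(t, E) = -1/128 (P(t, E) = 1/(-128) = -1/128)
-54351/299844 + P(315, -279)/131740 = -54351/299844 - 1/128/131740 = -54351*1/299844 - 1/128*1/131740 = -6039/33316 - 1/16862720 = -25458499849/140449594880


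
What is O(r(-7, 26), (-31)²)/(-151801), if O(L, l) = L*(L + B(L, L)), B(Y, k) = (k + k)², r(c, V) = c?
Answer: 1323/151801 ≈ 0.0087154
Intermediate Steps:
B(Y, k) = 4*k² (B(Y, k) = (2*k)² = 4*k²)
O(L, l) = L*(L + 4*L²)
O(r(-7, 26), (-31)²)/(-151801) = ((-7)²*(1 + 4*(-7)))/(-151801) = (49*(1 - 28))*(-1/151801) = (49*(-27))*(-1/151801) = -1323*(-1/151801) = 1323/151801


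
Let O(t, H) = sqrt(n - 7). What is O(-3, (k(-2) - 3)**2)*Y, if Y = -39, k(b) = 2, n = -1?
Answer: -78*I*sqrt(2) ≈ -110.31*I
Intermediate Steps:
O(t, H) = 2*I*sqrt(2) (O(t, H) = sqrt(-1 - 7) = sqrt(-8) = 2*I*sqrt(2))
O(-3, (k(-2) - 3)**2)*Y = (2*I*sqrt(2))*(-39) = -78*I*sqrt(2)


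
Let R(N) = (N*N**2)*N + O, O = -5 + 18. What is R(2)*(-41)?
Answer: -1189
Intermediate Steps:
O = 13
R(N) = 13 + N**4 (R(N) = (N*N**2)*N + 13 = N**3*N + 13 = N**4 + 13 = 13 + N**4)
R(2)*(-41) = (13 + 2**4)*(-41) = (13 + 16)*(-41) = 29*(-41) = -1189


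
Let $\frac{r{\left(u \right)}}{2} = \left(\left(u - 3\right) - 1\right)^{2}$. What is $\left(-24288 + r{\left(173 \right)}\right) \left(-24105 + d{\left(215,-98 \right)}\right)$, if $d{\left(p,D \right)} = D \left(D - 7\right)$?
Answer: $-453601710$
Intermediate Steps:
$d{\left(p,D \right)} = D \left(-7 + D\right)$
$r{\left(u \right)} = 2 \left(-4 + u\right)^{2}$ ($r{\left(u \right)} = 2 \left(\left(u - 3\right) - 1\right)^{2} = 2 \left(\left(-3 + u\right) - 1\right)^{2} = 2 \left(-4 + u\right)^{2}$)
$\left(-24288 + r{\left(173 \right)}\right) \left(-24105 + d{\left(215,-98 \right)}\right) = \left(-24288 + 2 \left(-4 + 173\right)^{2}\right) \left(-24105 - 98 \left(-7 - 98\right)\right) = \left(-24288 + 2 \cdot 169^{2}\right) \left(-24105 - -10290\right) = \left(-24288 + 2 \cdot 28561\right) \left(-24105 + 10290\right) = \left(-24288 + 57122\right) \left(-13815\right) = 32834 \left(-13815\right) = -453601710$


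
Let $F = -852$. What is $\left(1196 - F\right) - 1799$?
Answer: $249$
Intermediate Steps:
$\left(1196 - F\right) - 1799 = \left(1196 - -852\right) - 1799 = \left(1196 + 852\right) - 1799 = 2048 - 1799 = 249$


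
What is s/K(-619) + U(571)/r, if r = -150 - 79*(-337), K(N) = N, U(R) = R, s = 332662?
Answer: -8806207677/16386787 ≈ -537.40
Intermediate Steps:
r = 26473 (r = -150 + 26623 = 26473)
s/K(-619) + U(571)/r = 332662/(-619) + 571/26473 = 332662*(-1/619) + 571*(1/26473) = -332662/619 + 571/26473 = -8806207677/16386787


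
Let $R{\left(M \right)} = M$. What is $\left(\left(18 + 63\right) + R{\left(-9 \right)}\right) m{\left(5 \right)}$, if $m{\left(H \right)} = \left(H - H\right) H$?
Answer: $0$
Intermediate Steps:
$m{\left(H \right)} = 0$ ($m{\left(H \right)} = 0 H = 0$)
$\left(\left(18 + 63\right) + R{\left(-9 \right)}\right) m{\left(5 \right)} = \left(\left(18 + 63\right) - 9\right) 0 = \left(81 - 9\right) 0 = 72 \cdot 0 = 0$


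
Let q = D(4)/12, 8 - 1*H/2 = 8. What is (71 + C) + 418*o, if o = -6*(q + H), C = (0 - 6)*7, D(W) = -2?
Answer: 447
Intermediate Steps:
H = 0 (H = 16 - 2*8 = 16 - 16 = 0)
C = -42 (C = -6*7 = -42)
q = -⅙ (q = -2/12 = -2*1/12 = -⅙ ≈ -0.16667)
o = 1 (o = -6*(-⅙ + 0) = -6*(-⅙) = 1)
(71 + C) + 418*o = (71 - 42) + 418*1 = 29 + 418 = 447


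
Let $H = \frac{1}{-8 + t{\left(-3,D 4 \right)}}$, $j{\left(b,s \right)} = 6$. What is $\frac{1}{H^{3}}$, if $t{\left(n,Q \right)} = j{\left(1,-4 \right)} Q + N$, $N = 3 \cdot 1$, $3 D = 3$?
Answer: $6859$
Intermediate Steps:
$D = 1$ ($D = \frac{1}{3} \cdot 3 = 1$)
$N = 3$
$t{\left(n,Q \right)} = 3 + 6 Q$ ($t{\left(n,Q \right)} = 6 Q + 3 = 3 + 6 Q$)
$H = \frac{1}{19}$ ($H = \frac{1}{-8 + \left(3 + 6 \cdot 1 \cdot 4\right)} = \frac{1}{-8 + \left(3 + 6 \cdot 4\right)} = \frac{1}{-8 + \left(3 + 24\right)} = \frac{1}{-8 + 27} = \frac{1}{19} \approx 0.052632$)
$\frac{1}{H^{3}} = \frac{1}{\left(\frac{1}{19}\right)^{3}} = \frac{1}{\frac{1}{6859}} = 6859$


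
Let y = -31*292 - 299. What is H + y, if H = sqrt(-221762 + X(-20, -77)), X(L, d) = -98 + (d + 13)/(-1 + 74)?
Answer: -9351 + 2*I*sqrt(295574153)/73 ≈ -9351.0 + 471.02*I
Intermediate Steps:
X(L, d) = -7141/73 + d/73 (X(L, d) = -98 + (13 + d)/73 = -98 + (13 + d)*(1/73) = -98 + (13/73 + d/73) = -7141/73 + d/73)
y = -9351 (y = -9052 - 299 = -9351)
H = 2*I*sqrt(295574153)/73 (H = sqrt(-221762 + (-7141/73 + (1/73)*(-77))) = sqrt(-221762 + (-7141/73 - 77/73)) = sqrt(-221762 - 7218/73) = sqrt(-16195844/73) = 2*I*sqrt(295574153)/73 ≈ 471.02*I)
H + y = 2*I*sqrt(295574153)/73 - 9351 = -9351 + 2*I*sqrt(295574153)/73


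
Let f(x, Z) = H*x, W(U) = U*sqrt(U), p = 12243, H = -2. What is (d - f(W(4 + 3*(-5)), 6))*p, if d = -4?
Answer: -48972 - 269346*I*sqrt(11) ≈ -48972.0 - 8.9332e+5*I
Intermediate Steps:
W(U) = U**(3/2)
f(x, Z) = -2*x
(d - f(W(4 + 3*(-5)), 6))*p = (-4 - (-2)*(4 + 3*(-5))**(3/2))*12243 = (-4 - (-2)*(4 - 15)**(3/2))*12243 = (-4 - (-2)*(-11)**(3/2))*12243 = (-4 - (-2)*(-11*I*sqrt(11)))*12243 = (-4 - 22*I*sqrt(11))*12243 = -48972 - 269346*I*sqrt(11)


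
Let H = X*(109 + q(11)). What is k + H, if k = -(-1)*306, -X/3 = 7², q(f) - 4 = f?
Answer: -17922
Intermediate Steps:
q(f) = 4 + f
X = -147 (X = -3*7² = -3*49 = -147)
k = 306 (k = -1*(-306) = 306)
H = -18228 (H = -147*(109 + (4 + 11)) = -147*(109 + 15) = -147*124 = -18228)
k + H = 306 - 18228 = -17922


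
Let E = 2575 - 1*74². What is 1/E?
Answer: -1/2901 ≈ -0.00034471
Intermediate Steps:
E = -2901 (E = 2575 - 1*5476 = 2575 - 5476 = -2901)
1/E = 1/(-2901) = -1/2901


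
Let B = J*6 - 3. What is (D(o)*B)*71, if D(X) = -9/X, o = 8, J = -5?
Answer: 21087/8 ≈ 2635.9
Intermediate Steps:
B = -33 (B = -5*6 - 3 = -30 - 3 = -33)
(D(o)*B)*71 = (-9/8*(-33))*71 = (-9*⅛*(-33))*71 = -9/8*(-33)*71 = (297/8)*71 = 21087/8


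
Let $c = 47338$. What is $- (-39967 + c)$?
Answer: $-7371$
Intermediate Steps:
$- (-39967 + c) = - (-39967 + 47338) = \left(-1\right) 7371 = -7371$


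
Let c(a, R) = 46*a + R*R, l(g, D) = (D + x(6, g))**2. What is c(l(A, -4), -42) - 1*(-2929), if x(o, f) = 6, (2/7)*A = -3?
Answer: 4877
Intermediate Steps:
A = -21/2 (A = (7/2)*(-3) = -21/2 ≈ -10.500)
l(g, D) = (6 + D)**2 (l(g, D) = (D + 6)**2 = (6 + D)**2)
c(a, R) = R**2 + 46*a (c(a, R) = 46*a + R**2 = R**2 + 46*a)
c(l(A, -4), -42) - 1*(-2929) = ((-42)**2 + 46*(6 - 4)**2) - 1*(-2929) = (1764 + 46*2**2) + 2929 = (1764 + 46*4) + 2929 = (1764 + 184) + 2929 = 1948 + 2929 = 4877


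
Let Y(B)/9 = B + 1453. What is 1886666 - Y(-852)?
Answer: 1881257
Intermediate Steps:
Y(B) = 13077 + 9*B (Y(B) = 9*(B + 1453) = 9*(1453 + B) = 13077 + 9*B)
1886666 - Y(-852) = 1886666 - (13077 + 9*(-852)) = 1886666 - (13077 - 7668) = 1886666 - 1*5409 = 1886666 - 5409 = 1881257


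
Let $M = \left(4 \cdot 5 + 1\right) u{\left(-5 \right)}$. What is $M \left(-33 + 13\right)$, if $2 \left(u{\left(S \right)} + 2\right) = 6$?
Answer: $-420$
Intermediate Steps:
$u{\left(S \right)} = 1$ ($u{\left(S \right)} = -2 + \frac{1}{2} \cdot 6 = -2 + 3 = 1$)
$M = 21$ ($M = \left(4 \cdot 5 + 1\right) 1 = \left(20 + 1\right) 1 = 21 \cdot 1 = 21$)
$M \left(-33 + 13\right) = 21 \left(-33 + 13\right) = 21 \left(-20\right) = -420$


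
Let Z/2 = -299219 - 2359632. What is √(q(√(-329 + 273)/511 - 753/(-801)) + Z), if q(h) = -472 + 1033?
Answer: I*√5317141 ≈ 2305.9*I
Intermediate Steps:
Z = -5317702 (Z = 2*(-299219 - 2359632) = 2*(-2658851) = -5317702)
q(h) = 561
√(q(√(-329 + 273)/511 - 753/(-801)) + Z) = √(561 - 5317702) = √(-5317141) = I*√5317141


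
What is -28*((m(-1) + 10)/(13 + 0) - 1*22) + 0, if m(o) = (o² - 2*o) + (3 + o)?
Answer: 7588/13 ≈ 583.69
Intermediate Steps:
m(o) = 3 + o² - o
-28*((m(-1) + 10)/(13 + 0) - 1*22) + 0 = -28*(((3 + (-1)² - 1*(-1)) + 10)/(13 + 0) - 1*22) + 0 = -28*(((3 + 1 + 1) + 10)/13 - 22) + 0 = -28*((5 + 10)*(1/13) - 22) + 0 = -28*(15*(1/13) - 22) + 0 = -28*(15/13 - 22) + 0 = -28*(-271/13) + 0 = 7588/13 + 0 = 7588/13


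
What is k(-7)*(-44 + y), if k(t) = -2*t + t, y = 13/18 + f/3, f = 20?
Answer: -4613/18 ≈ -256.28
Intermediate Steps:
y = 133/18 (y = 13/18 + 20/3 = 133/18 ≈ 7.3889)
k(t) = -t
k(-7)*(-44 + y) = (-1*(-7))*(-44 + 133/18) = 7*(-659/18) = -4613/18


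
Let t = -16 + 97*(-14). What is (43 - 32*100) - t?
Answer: -1783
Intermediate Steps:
t = -1374 (t = -16 - 1358 = -1374)
(43 - 32*100) - t = (43 - 32*100) - 1*(-1374) = (43 - 3200) + 1374 = -3157 + 1374 = -1783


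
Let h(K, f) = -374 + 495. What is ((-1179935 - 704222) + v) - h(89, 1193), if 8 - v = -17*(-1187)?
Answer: -1904449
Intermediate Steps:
v = -20171 (v = 8 - (-17)*(-1187) = 8 - 1*20179 = 8 - 20179 = -20171)
h(K, f) = 121
((-1179935 - 704222) + v) - h(89, 1193) = ((-1179935 - 704222) - 20171) - 1*121 = (-1884157 - 20171) - 121 = -1904328 - 121 = -1904449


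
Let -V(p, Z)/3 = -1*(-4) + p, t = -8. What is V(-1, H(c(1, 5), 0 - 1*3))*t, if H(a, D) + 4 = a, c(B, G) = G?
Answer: 72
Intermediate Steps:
H(a, D) = -4 + a
V(p, Z) = -12 - 3*p (V(p, Z) = -3*(-1*(-4) + p) = -3*(4 + p) = -12 - 3*p)
V(-1, H(c(1, 5), 0 - 1*3))*t = (-12 - 3*(-1))*(-8) = (-12 + 3)*(-8) = -9*(-8) = 72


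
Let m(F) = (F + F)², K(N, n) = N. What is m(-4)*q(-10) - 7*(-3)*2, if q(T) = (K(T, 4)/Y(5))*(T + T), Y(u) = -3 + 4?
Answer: 12842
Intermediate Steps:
Y(u) = 1
m(F) = 4*F² (m(F) = (2*F)² = 4*F²)
q(T) = 2*T² (q(T) = (T/1)*(T + T) = (T*1)*(2*T) = T*(2*T) = 2*T²)
m(-4)*q(-10) - 7*(-3)*2 = (4*(-4)²)*(2*(-10)²) - 7*(-3)*2 = (4*16)*(2*100) + 21*2 = 64*200 + 42 = 12800 + 42 = 12842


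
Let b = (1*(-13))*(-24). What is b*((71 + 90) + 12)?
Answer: 53976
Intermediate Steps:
b = 312 (b = -13*(-24) = 312)
b*((71 + 90) + 12) = 312*((71 + 90) + 12) = 312*(161 + 12) = 312*173 = 53976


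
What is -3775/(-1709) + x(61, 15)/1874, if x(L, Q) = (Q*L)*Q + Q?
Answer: 15278005/1601333 ≈ 9.5408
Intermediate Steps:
x(L, Q) = Q + L*Q**2 (x(L, Q) = (L*Q)*Q + Q = L*Q**2 + Q = Q + L*Q**2)
-3775/(-1709) + x(61, 15)/1874 = -3775/(-1709) + (15*(1 + 61*15))/1874 = -3775*(-1/1709) + (15*(1 + 915))*(1/1874) = 3775/1709 + (15*916)*(1/1874) = 3775/1709 + 13740*(1/1874) = 3775/1709 + 6870/937 = 15278005/1601333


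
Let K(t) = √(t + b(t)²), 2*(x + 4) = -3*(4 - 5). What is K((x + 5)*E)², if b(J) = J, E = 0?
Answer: 0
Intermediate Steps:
x = -5/2 (x = -4 + (-3*(4 - 5))/2 = -4 + (-3*(-1))/2 = -4 + (½)*3 = -4 + 3/2 = -5/2 ≈ -2.5000)
K(t) = √(t + t²)
K((x + 5)*E)² = (√(((-5/2 + 5)*0)*(1 + (-5/2 + 5)*0)))² = (√(((5/2)*0)*(1 + (5/2)*0)))² = (√(0*(1 + 0)))² = (√(0*1))² = (√0)² = 0² = 0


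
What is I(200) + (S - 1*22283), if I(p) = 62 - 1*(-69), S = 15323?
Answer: -6829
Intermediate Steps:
I(p) = 131 (I(p) = 62 + 69 = 131)
I(200) + (S - 1*22283) = 131 + (15323 - 1*22283) = 131 + (15323 - 22283) = 131 - 6960 = -6829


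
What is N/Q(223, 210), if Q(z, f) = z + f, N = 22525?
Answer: 22525/433 ≈ 52.021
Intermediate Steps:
Q(z, f) = f + z
N/Q(223, 210) = 22525/(210 + 223) = 22525/433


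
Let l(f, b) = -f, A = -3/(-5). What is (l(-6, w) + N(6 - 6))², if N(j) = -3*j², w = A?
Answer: 36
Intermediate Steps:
A = ⅗ (A = -3*(-⅕) = ⅗ ≈ 0.60000)
w = ⅗ ≈ 0.60000
(l(-6, w) + N(6 - 6))² = (-1*(-6) - 3*(6 - 6)²)² = (6 - 3*0²)² = (6 - 3*0)² = (6 + 0)² = 6² = 36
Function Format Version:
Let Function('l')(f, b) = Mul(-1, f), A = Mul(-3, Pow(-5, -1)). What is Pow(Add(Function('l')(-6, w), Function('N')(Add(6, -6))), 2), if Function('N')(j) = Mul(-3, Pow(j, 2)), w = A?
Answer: 36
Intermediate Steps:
A = Rational(3, 5) (A = Mul(-3, Rational(-1, 5)) = Rational(3, 5) ≈ 0.60000)
w = Rational(3, 5) ≈ 0.60000
Pow(Add(Function('l')(-6, w), Function('N')(Add(6, -6))), 2) = Pow(Add(Mul(-1, -6), Mul(-3, Pow(Add(6, -6), 2))), 2) = Pow(Add(6, Mul(-3, Pow(0, 2))), 2) = Pow(Add(6, Mul(-3, 0)), 2) = Pow(Add(6, 0), 2) = Pow(6, 2) = 36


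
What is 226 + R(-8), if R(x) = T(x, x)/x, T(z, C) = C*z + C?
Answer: 219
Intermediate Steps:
T(z, C) = C + C*z
R(x) = 1 + x (R(x) = (x*(1 + x))/x = 1 + x)
226 + R(-8) = 226 + (1 - 8) = 226 - 7 = 219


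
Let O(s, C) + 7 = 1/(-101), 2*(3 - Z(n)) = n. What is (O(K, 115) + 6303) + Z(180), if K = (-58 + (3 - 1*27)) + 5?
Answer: 627108/101 ≈ 6209.0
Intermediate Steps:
Z(n) = 3 - n/2
K = -77 (K = (-58 + (3 - 27)) + 5 = (-58 - 24) + 5 = -82 + 5 = -77)
O(s, C) = -708/101 (O(s, C) = -7 + 1/(-101) = -7 - 1/101 = -708/101)
(O(K, 115) + 6303) + Z(180) = (-708/101 + 6303) + (3 - 1/2*180) = 635895/101 + (3 - 90) = 635895/101 - 87 = 627108/101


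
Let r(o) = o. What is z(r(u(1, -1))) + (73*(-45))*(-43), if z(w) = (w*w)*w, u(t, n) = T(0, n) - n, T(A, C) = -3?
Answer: 141247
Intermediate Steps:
u(t, n) = -3 - n
z(w) = w**3 (z(w) = w**2*w = w**3)
z(r(u(1, -1))) + (73*(-45))*(-43) = (-3 - 1*(-1))**3 + (73*(-45))*(-43) = (-3 + 1)**3 - 3285*(-43) = (-2)**3 + 141255 = -8 + 141255 = 141247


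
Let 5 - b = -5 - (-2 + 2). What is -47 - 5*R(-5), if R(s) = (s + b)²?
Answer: -172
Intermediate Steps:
b = 10 (b = 5 - (-5 - (-2 + 2)) = 5 - (-5 - 1*0) = 5 - (-5 + 0) = 5 - 1*(-5) = 5 + 5 = 10)
R(s) = (10 + s)² (R(s) = (s + 10)² = (10 + s)²)
-47 - 5*R(-5) = -47 - 5*(10 - 5)² = -47 - 5*5² = -47 - 5*25 = -47 - 125 = -172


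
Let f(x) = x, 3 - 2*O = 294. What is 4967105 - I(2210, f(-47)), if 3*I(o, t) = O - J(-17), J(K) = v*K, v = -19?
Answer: 29803567/6 ≈ 4.9673e+6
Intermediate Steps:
J(K) = -19*K
O = -291/2 (O = 3/2 - ½*294 = 3/2 - 147 = -291/2 ≈ -145.50)
I(o, t) = -937/6 (I(o, t) = (-291/2 - (-19)*(-17))/3 = (-291/2 - 1*323)/3 = (-291/2 - 323)/3 = (⅓)*(-937/2) = -937/6)
4967105 - I(2210, f(-47)) = 4967105 - 1*(-937/6) = 4967105 + 937/6 = 29803567/6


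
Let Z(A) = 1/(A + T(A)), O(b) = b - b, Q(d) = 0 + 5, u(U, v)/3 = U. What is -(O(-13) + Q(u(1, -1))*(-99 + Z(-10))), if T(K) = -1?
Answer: 5450/11 ≈ 495.45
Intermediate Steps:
u(U, v) = 3*U
Q(d) = 5
O(b) = 0
Z(A) = 1/(-1 + A) (Z(A) = 1/(A - 1) = 1/(-1 + A))
-(O(-13) + Q(u(1, -1))*(-99 + Z(-10))) = -(0 + 5*(-99 + 1/(-1 - 10))) = -(0 + 5*(-99 + 1/(-11))) = -(0 + 5*(-99 - 1/11)) = -(0 + 5*(-1090/11)) = -(0 - 5450/11) = -1*(-5450/11) = 5450/11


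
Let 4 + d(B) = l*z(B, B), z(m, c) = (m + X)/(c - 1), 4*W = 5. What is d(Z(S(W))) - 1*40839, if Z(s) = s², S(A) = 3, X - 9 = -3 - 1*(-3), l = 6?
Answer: -81659/2 ≈ -40830.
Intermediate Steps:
W = 5/4 (W = (¼)*5 = 5/4 ≈ 1.2500)
X = 9 (X = 9 + (-3 - 1*(-3)) = 9 + (-3 + 3) = 9 + 0 = 9)
z(m, c) = (9 + m)/(-1 + c) (z(m, c) = (m + 9)/(c - 1) = (9 + m)/(-1 + c))
d(B) = -4 + 6*(9 + B)/(-1 + B) (d(B) = -4 + 6*((9 + B)/(-1 + B)) = -4 + 6*(9 + B)/(-1 + B))
d(Z(S(W))) - 1*40839 = 2*(29 + 3²)/(-1 + 3²) - 1*40839 = 2*(29 + 9)/(-1 + 9) - 40839 = 2*38/8 - 40839 = 2*(⅛)*38 - 40839 = 19/2 - 40839 = -81659/2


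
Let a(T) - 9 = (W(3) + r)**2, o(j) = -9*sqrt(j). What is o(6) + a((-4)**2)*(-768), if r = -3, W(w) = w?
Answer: -6912 - 9*sqrt(6) ≈ -6934.0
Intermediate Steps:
a(T) = 9 (a(T) = 9 + (3 - 3)**2 = 9 + 0**2 = 9 + 0 = 9)
o(6) + a((-4)**2)*(-768) = -9*sqrt(6) + 9*(-768) = -9*sqrt(6) - 6912 = -6912 - 9*sqrt(6)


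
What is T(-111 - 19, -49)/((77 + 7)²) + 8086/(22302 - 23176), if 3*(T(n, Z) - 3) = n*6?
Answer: -28639717/3083472 ≈ -9.2881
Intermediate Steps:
T(n, Z) = 3 + 2*n (T(n, Z) = 3 + (n*6)/3 = 3 + (6*n)/3 = 3 + 2*n)
T(-111 - 19, -49)/((77 + 7)²) + 8086/(22302 - 23176) = (3 + 2*(-111 - 19))/((77 + 7)²) + 8086/(22302 - 23176) = (3 + 2*(-130))/(84²) + 8086/(-874) = (3 - 260)/7056 + 8086*(-1/874) = -257*1/7056 - 4043/437 = -257/7056 - 4043/437 = -28639717/3083472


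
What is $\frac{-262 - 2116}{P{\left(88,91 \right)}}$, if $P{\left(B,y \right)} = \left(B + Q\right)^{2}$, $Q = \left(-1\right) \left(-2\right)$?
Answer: $- \frac{1189}{4050} \approx -0.29358$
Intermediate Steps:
$Q = 2$
$P{\left(B,y \right)} = \left(2 + B\right)^{2}$ ($P{\left(B,y \right)} = \left(B + 2\right)^{2} = \left(2 + B\right)^{2}$)
$\frac{-262 - 2116}{P{\left(88,91 \right)}} = \frac{-262 - 2116}{\left(2 + 88\right)^{2}} = \frac{-262 - 2116}{90^{2}} = - \frac{2378}{8100} = \left(-2378\right) \frac{1}{8100} = - \frac{1189}{4050}$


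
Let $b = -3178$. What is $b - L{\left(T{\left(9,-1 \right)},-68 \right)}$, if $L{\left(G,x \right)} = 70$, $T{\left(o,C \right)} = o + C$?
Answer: $-3248$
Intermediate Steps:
$T{\left(o,C \right)} = C + o$
$b - L{\left(T{\left(9,-1 \right)},-68 \right)} = -3178 - 70 = -3248$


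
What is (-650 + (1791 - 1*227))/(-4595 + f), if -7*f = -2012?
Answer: -6398/30153 ≈ -0.21218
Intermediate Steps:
f = 2012/7 (f = -⅐*(-2012) = 2012/7 ≈ 287.43)
(-650 + (1791 - 1*227))/(-4595 + f) = (-650 + (1791 - 1*227))/(-4595 + 2012/7) = (-650 + (1791 - 227))/(-30153/7) = (-650 + 1564)*(-7/30153) = 914*(-7/30153) = -6398/30153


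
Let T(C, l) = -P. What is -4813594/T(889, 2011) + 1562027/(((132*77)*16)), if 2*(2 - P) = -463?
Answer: 1566341287921/75945408 ≈ 20625.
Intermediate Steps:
P = 467/2 (P = 2 - ½*(-463) = 2 + 463/2 = 467/2 ≈ 233.50)
T(C, l) = -467/2 (T(C, l) = -1*467/2 = -467/2)
-4813594/T(889, 2011) + 1562027/(((132*77)*16)) = -4813594/(-467/2) + 1562027/(((132*77)*16)) = -4813594*(-2/467) + 1562027/((10164*16)) = 9627188/467 + 1562027/162624 = 1566341287921/75945408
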